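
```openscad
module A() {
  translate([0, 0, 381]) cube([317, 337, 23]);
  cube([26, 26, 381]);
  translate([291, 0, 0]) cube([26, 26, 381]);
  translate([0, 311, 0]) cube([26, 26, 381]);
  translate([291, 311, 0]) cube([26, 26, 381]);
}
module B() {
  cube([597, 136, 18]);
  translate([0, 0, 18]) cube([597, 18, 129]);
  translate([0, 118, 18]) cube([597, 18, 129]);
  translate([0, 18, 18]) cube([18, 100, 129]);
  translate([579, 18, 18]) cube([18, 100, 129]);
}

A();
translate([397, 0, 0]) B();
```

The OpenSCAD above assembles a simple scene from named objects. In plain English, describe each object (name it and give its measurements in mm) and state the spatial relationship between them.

A is a four-legged stool. The seat is 317×337 mm, 23 mm thick, top at z = 404 mm. It stands on four square legs, each 26×26 mm in cross-section, from z = 0 to the seat underside, each flush with a corner of the seat.

B is an open-topped rectangular box: outside dimensions 597×136×147 mm, with a uniform wall and base thickness of 18 mm. The base is a full 597×136 slab on the floor; four walls sit on top of the base. The front and back walls (the −y and +y sides) span the full width; the two side walls fit between them.

The open box is on the floor beside the stool on its +x side.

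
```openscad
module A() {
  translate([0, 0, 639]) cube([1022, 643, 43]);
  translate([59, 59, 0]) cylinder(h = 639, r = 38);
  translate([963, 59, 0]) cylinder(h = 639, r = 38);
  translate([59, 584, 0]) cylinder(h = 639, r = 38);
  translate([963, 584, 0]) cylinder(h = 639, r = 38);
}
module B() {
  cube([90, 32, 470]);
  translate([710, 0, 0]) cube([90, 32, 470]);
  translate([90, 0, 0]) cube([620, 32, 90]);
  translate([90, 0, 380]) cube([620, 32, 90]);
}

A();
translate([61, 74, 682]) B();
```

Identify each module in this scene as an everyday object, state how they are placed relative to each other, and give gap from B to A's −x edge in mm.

A is a table. B is a picture frame. The picture frame is on top of the table. The gap from the picture frame to the table's −x edge is 61 mm.

The picture frame's min-x is at 61; the table's min-x is 0; gap = 61 mm.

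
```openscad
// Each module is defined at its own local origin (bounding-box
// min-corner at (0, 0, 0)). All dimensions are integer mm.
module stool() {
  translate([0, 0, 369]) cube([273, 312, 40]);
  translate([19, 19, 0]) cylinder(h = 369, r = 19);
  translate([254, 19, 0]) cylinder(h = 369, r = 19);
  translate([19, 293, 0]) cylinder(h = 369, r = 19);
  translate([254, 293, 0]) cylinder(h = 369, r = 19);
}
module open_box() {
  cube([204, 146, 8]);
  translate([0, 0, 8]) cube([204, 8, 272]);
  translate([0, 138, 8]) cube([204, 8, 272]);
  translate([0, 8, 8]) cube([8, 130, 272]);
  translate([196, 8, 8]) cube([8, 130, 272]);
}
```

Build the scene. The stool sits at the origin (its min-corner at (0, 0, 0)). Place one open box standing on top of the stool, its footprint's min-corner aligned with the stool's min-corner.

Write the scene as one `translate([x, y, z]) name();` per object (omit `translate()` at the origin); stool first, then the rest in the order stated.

stool();
translate([0, 0, 409]) open_box();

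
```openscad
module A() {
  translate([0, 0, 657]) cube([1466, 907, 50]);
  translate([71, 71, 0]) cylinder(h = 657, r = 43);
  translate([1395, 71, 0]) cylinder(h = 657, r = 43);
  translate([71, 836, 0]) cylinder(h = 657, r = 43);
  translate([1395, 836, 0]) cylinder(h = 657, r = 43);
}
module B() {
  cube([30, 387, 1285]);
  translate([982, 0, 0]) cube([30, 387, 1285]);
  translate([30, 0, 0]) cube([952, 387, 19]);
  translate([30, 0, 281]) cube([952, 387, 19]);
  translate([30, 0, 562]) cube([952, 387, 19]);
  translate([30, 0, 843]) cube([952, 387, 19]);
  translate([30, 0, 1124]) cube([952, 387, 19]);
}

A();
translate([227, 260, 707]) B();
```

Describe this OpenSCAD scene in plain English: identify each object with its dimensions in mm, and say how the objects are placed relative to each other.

A is a table: top 1466 mm (x) × 907 mm (y), 50 mm thick, upper face at z = 707 mm, on four round legs of 86 mm diameter, each leg's bounding box inset 28 mm from the nearest pair of top edges, running from z = 0 to the bottom of the top.

B is a bookshelf 1012 mm wide overall, 387 mm deep and 1285 mm tall. The two sides are 30 mm thick vertical panels. 5 horizontal shelves of 19 mm thickness span between the inner faces of the sides; the lowest shelf sits on the floor and shelves are stacked with a clear vertical gap of 262 mm between each pair.

The bookshelf is on top of the table, centred.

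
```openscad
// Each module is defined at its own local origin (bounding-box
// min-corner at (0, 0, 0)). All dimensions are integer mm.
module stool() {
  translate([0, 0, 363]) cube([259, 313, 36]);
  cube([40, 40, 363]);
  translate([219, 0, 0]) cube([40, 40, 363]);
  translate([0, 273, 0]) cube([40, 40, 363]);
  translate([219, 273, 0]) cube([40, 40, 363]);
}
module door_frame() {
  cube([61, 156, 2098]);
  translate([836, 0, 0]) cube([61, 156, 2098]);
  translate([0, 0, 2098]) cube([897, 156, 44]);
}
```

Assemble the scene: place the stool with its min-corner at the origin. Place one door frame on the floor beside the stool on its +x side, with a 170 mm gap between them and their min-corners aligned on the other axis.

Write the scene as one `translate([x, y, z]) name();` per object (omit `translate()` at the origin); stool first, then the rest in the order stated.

stool();
translate([429, 0, 0]) door_frame();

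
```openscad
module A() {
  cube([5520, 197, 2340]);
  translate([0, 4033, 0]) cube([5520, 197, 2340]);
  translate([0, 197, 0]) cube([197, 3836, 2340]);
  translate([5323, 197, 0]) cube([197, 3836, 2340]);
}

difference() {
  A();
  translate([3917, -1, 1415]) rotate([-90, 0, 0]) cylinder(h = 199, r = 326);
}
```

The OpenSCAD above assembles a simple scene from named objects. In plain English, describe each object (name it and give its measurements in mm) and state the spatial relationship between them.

A is a box-shaped house frame (walls only): outside footprint 5520×4230 mm, wall height 2340 mm, wall thickness 197 mm. The two y-facing walls run the full x-width; the two x-facing walls fit between the inner faces of the y-facing walls.

The house frame has a circular hole of radius 326 mm through its front wall, centred at (x = 3917, z = 1415).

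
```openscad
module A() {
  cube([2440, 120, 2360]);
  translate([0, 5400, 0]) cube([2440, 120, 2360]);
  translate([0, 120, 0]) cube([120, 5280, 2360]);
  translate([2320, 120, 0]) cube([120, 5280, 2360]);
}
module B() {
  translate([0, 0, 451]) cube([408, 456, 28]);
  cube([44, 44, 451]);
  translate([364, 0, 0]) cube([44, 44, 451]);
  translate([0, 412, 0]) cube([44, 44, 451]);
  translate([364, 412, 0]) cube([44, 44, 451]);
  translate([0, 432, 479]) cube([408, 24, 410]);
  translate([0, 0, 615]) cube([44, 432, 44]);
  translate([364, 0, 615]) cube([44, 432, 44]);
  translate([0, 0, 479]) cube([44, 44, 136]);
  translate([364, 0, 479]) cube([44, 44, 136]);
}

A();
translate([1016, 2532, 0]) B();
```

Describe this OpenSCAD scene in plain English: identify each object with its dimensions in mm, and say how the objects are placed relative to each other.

A is the wall frame of a small rectangular building: four walls, each 2360 mm tall and 120 mm thick, enclosing a footprint 2440 mm (x) by 5520 mm (y) outside-to-outside, with no floor or roof. The front and back walls (the −y and +y sides) span the full width; the two side walls fit between them.

B is a chair. The seat is a 408×456×28 mm slab with its top at z = 479 mm, on four 44×44 mm corner legs (flush with the seat edges, standing on z = 0). A flat backrest 24 mm thick, 410 mm tall, spans the full seat width and rises from the seat top along its +y edge, rear face flush with the rear of the seat. Two armrests of 44×44 mm section run along each side from the seat's front edge to the front of the backrest, top faces 180 mm above the seat top and outer faces flush with the seat's x-edges; a 44×44 mm post under the front of each armrest stands on the seat at the front corner.

The chair sits inside the house frame, centred.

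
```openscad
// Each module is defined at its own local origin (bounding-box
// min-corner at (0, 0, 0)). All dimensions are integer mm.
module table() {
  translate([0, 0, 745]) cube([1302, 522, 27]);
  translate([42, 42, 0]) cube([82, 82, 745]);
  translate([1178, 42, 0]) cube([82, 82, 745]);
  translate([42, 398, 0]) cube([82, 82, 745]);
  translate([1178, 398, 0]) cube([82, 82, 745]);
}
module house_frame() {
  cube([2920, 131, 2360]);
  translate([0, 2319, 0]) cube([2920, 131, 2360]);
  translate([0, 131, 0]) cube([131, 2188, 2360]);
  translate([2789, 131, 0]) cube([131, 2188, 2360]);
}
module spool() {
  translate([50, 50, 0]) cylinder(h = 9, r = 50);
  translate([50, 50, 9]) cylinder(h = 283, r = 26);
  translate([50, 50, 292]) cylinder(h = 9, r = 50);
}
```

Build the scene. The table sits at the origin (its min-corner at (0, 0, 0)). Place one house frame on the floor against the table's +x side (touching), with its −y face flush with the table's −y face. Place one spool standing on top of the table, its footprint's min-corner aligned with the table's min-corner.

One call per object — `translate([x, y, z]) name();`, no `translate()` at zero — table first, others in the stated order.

table();
translate([1302, 0, 0]) house_frame();
translate([0, 0, 772]) spool();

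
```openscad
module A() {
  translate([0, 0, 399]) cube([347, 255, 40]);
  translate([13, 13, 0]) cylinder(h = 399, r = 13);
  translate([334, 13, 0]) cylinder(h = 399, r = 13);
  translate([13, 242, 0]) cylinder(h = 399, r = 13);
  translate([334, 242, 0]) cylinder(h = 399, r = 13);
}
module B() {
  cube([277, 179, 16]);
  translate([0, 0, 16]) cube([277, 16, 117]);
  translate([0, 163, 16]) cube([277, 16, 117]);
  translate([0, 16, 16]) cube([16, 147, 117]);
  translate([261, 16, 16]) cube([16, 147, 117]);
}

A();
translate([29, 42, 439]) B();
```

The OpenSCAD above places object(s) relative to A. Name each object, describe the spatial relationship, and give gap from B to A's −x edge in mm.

The open box's min-x is at 29; the stool's min-x is 0; gap = 29 mm.

A is a stool. B is an open box. The open box is on top of the stool. The gap from the open box to the stool's −x edge is 29 mm.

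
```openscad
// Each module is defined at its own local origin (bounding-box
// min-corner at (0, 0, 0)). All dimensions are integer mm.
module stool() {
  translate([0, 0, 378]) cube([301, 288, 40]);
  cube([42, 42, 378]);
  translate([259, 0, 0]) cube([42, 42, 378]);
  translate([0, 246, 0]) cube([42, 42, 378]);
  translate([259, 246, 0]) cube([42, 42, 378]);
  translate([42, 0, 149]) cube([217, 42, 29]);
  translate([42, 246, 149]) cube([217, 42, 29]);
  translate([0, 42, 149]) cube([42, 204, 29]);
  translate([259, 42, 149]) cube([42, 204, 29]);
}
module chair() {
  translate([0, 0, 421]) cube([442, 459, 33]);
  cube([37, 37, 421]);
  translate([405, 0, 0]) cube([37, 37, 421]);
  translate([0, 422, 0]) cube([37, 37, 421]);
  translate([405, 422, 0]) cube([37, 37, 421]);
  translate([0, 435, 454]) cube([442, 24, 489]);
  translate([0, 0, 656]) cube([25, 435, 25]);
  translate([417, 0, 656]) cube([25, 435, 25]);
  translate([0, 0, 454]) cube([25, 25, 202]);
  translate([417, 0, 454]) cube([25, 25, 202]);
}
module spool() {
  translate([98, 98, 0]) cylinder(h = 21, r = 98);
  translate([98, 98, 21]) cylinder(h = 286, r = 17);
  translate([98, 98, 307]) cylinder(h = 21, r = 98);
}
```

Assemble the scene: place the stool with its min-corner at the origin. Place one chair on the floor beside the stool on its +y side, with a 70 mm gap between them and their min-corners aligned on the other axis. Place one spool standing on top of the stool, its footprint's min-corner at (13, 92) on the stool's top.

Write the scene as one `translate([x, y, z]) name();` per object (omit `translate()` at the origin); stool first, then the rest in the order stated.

stool();
translate([0, 358, 0]) chair();
translate([13, 92, 418]) spool();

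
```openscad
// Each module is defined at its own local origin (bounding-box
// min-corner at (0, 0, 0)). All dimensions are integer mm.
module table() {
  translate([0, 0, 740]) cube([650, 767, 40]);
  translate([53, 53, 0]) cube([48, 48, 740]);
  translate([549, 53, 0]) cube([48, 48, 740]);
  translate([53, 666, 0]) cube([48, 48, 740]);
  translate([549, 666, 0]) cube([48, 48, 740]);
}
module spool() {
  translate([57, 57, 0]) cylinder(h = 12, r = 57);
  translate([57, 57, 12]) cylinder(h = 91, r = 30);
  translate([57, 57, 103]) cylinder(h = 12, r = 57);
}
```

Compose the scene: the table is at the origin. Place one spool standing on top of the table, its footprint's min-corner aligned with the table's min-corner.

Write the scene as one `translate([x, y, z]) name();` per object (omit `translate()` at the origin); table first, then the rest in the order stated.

table();
translate([0, 0, 780]) spool();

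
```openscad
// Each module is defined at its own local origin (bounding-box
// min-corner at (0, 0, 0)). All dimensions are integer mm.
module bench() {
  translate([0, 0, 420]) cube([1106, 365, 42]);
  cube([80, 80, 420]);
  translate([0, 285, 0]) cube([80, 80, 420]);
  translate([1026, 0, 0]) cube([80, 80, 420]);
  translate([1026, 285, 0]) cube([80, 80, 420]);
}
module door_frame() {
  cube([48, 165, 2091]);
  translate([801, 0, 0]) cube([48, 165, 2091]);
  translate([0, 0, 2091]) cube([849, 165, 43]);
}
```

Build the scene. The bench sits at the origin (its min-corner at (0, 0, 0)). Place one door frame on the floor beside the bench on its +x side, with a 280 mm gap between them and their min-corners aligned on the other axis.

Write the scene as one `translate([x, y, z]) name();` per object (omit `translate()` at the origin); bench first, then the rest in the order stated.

bench();
translate([1386, 0, 0]) door_frame();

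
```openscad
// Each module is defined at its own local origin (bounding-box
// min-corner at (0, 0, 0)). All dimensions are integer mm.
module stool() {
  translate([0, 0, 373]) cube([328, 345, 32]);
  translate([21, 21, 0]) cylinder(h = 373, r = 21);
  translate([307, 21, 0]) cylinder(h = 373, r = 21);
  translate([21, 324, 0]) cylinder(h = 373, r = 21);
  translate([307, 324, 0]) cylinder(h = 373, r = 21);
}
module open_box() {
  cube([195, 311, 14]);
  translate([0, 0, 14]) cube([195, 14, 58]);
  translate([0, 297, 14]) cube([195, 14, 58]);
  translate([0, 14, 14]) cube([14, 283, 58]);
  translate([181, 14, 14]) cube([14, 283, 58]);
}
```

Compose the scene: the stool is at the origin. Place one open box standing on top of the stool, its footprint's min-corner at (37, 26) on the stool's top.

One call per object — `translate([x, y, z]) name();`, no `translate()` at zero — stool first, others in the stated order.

stool();
translate([37, 26, 405]) open_box();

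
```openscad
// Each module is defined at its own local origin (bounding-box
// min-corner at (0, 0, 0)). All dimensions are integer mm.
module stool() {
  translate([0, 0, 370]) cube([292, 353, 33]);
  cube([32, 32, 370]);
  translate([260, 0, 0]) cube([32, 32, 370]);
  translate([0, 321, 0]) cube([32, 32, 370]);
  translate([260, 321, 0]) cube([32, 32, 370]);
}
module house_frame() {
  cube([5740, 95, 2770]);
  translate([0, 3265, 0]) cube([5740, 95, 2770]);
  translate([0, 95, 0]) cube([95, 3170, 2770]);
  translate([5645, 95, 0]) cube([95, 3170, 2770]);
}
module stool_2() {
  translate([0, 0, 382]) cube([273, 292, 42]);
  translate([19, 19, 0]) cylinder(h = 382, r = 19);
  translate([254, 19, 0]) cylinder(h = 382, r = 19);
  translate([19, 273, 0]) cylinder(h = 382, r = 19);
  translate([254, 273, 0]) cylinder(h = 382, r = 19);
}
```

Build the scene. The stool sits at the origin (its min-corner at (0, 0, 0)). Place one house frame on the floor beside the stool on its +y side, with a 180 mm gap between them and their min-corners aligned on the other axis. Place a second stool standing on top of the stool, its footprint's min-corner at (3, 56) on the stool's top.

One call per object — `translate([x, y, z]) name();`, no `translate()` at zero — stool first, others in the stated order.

stool();
translate([0, 533, 0]) house_frame();
translate([3, 56, 403]) stool_2();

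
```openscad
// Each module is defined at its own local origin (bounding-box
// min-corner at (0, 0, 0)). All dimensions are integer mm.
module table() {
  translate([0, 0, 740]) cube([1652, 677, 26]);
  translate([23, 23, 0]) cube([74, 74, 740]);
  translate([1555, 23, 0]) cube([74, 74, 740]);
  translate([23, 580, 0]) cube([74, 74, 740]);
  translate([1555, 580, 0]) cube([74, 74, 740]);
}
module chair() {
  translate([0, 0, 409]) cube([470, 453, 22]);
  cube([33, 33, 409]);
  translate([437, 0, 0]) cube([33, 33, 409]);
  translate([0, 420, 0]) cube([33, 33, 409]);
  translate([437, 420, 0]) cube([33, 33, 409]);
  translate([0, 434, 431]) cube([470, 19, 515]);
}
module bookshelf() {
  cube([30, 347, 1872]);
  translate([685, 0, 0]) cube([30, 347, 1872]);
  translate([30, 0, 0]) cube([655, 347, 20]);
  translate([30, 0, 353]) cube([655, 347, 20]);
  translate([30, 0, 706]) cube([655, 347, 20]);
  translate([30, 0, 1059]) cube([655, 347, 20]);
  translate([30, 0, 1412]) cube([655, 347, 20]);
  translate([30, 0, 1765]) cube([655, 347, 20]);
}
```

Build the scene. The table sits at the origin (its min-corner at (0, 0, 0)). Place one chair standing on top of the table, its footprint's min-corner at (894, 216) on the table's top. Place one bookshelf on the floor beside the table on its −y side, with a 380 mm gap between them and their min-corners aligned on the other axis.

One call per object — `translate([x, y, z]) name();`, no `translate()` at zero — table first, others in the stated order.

table();
translate([894, 216, 766]) chair();
translate([0, -727, 0]) bookshelf();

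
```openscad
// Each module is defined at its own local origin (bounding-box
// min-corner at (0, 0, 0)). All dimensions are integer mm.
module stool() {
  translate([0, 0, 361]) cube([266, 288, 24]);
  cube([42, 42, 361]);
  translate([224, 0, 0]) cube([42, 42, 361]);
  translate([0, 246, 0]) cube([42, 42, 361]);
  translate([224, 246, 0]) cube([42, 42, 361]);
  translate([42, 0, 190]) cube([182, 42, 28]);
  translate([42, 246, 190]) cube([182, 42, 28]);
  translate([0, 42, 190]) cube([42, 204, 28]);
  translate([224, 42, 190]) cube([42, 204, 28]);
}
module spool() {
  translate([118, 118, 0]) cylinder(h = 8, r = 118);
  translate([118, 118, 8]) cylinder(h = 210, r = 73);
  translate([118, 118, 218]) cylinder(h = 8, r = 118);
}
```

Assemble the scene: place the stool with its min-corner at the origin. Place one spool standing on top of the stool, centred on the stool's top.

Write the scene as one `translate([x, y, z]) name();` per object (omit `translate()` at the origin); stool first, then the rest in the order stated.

stool();
translate([15, 26, 385]) spool();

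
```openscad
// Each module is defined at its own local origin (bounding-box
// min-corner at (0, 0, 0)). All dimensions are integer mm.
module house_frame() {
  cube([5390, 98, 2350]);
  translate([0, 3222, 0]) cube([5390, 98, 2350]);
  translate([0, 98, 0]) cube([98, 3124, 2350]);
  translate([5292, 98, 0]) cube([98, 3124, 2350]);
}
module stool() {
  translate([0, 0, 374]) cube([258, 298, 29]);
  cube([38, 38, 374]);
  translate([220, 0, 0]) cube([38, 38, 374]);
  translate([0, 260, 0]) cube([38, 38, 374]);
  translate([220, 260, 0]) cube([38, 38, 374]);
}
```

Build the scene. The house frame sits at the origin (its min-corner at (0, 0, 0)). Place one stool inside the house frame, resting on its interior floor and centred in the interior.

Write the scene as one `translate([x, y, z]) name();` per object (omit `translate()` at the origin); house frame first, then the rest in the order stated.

house_frame();
translate([2566, 1511, 0]) stool();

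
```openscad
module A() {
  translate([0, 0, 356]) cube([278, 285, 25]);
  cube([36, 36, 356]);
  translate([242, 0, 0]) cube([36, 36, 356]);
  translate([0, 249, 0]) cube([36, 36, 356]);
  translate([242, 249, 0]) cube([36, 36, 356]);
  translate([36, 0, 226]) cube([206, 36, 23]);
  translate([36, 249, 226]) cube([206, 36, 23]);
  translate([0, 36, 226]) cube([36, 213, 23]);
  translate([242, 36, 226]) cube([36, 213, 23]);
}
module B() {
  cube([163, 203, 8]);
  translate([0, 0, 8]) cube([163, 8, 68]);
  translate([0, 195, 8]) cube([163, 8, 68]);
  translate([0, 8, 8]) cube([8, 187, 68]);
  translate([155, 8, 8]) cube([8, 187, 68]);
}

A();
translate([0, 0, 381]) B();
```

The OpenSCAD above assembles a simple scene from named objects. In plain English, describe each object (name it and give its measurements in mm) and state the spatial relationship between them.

A is a simple wooden stool: a rectangular seat 278 mm (x) by 285 mm (y), 25 mm thick, top face at z = 381 mm, on four square legs, each 36×36 mm in cross-section. The legs rest on z = 0, each flush with a corner of the seat. Four stretchers, 36 mm wide and 23 mm tall, connect adjacent legs with their undersides at z = 226 mm, each running between the inner faces of the legs it joins and aligned with the legs' outer faces on the other axis.

B is an open storage box with external size 163×203×76 mm and wall thickness 8 mm (the base is also 8 mm thick). The base covers the whole footprint; the four walls stand on the base, with the y-facing walls full-width and the x-facing walls fitting between their inner faces.

The open box is on top of the stool.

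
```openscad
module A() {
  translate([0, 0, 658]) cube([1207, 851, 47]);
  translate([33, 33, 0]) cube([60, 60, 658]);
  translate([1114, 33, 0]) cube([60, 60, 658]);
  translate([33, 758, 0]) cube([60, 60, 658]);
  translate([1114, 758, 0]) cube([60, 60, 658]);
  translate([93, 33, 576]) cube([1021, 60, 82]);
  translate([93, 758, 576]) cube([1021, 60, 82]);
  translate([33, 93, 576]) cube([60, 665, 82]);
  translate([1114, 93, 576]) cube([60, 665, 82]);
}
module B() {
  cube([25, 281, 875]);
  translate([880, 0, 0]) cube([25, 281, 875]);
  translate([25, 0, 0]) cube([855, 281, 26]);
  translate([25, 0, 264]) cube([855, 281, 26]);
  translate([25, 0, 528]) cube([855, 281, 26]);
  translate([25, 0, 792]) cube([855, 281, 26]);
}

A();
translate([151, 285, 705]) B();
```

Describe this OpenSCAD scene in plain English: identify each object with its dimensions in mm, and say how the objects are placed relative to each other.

A is a table with a 1207×851 mm rectangular top, 47 mm thick, top surface at z = 705 mm, supported by four 60×60 mm square legs, each inset 33 mm from the nearest pair of top edges, running from the floor. Four apron rails, 60 mm thick and 82 mm tall, run between adjacent legs with their top edges flush with the underside of the top and their outer faces flush with the legs' outer faces.

B is a bookshelf 905 mm wide overall, 281 mm deep and 875 mm tall. The two sides are 25 mm thick vertical panels. 4 horizontal shelves of 26 mm thickness span between the inner faces of the sides; the lowest shelf sits on the floor and shelves are stacked with a clear vertical gap of 238 mm between each pair.

The bookshelf is on top of the table, centred.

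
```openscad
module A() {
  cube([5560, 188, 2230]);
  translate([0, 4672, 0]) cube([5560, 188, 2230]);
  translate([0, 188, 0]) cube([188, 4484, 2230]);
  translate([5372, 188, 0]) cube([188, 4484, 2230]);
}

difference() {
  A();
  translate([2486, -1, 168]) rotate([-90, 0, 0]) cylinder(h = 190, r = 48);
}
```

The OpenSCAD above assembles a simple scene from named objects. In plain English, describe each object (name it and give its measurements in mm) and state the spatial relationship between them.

A is a box-shaped house frame (walls only): outside footprint 5560×4860 mm, wall height 2230 mm, wall thickness 188 mm. The two y-facing walls run the full x-width; the two x-facing walls fit between the inner faces of the y-facing walls.

The house frame has a circular hole of radius 48 mm through its front wall, centred at (x = 2486, z = 168).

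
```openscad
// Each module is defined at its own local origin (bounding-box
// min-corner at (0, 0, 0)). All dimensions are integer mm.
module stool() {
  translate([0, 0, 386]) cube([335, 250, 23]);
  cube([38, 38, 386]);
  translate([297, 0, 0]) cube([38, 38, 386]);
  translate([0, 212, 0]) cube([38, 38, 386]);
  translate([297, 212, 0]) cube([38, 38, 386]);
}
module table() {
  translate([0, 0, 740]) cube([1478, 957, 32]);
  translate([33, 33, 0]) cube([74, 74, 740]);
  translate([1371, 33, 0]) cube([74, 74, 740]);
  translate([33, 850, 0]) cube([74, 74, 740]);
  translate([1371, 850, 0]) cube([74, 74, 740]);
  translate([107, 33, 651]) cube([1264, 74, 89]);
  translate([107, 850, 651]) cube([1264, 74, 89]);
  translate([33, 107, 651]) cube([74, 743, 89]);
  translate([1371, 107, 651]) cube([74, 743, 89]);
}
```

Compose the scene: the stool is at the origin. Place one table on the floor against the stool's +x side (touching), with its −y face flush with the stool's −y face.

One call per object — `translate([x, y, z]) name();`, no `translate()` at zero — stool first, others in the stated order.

stool();
translate([335, 0, 0]) table();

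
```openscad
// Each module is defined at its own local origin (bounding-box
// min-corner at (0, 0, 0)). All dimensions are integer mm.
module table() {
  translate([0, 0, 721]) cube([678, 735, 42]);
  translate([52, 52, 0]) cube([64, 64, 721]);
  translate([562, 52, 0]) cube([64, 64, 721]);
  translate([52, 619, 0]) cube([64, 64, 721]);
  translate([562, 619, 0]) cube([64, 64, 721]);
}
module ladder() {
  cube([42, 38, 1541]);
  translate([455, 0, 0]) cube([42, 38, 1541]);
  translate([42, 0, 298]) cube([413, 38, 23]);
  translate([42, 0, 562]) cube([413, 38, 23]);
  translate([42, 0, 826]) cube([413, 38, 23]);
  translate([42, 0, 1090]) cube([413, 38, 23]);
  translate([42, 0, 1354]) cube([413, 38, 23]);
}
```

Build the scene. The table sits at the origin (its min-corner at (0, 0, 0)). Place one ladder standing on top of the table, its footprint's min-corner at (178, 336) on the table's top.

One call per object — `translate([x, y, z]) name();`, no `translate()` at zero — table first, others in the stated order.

table();
translate([178, 336, 763]) ladder();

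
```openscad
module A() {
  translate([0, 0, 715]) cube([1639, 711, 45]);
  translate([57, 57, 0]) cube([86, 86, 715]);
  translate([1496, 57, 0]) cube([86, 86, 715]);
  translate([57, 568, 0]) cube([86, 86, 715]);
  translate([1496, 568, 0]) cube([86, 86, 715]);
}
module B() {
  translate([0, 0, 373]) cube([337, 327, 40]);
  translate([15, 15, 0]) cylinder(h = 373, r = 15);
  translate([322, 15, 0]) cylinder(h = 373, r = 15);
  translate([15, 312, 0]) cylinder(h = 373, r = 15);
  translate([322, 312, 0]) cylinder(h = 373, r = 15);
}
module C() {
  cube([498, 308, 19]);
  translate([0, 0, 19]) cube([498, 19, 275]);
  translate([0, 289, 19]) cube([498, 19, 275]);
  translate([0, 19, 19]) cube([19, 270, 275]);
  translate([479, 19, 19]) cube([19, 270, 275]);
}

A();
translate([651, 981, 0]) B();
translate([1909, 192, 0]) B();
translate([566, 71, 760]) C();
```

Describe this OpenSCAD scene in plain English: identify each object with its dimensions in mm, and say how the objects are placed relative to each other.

A is a table: top 1639 mm (x) × 711 mm (y), 45 mm thick, upper face at z = 760 mm, on four 86×86 mm square legs, each inset 57 mm from the nearest pair of top edges, running from z = 0 to the bottom of the top.

B is a four-legged stool. The seat is a 337×327×40 mm slab whose top surface is at z = 413 mm; four round legs, each 30 mm in diameter, run from the floor (z = 0) to the underside of the seat, each leg's axis is inset half a diameter from the nearest pair of seat edges (so the leg's bounding box is flush with the corner).

C is an open storage box with external size 498×308×294 mm and wall thickness 19 mm (the base is also 19 mm thick). The base covers the whole footprint; the four walls stand on the base, with the y-facing walls full-width and the x-facing walls fitting between their inner faces.

Two stools sit around the table at the +y, +x sides. The open box is on top of the table.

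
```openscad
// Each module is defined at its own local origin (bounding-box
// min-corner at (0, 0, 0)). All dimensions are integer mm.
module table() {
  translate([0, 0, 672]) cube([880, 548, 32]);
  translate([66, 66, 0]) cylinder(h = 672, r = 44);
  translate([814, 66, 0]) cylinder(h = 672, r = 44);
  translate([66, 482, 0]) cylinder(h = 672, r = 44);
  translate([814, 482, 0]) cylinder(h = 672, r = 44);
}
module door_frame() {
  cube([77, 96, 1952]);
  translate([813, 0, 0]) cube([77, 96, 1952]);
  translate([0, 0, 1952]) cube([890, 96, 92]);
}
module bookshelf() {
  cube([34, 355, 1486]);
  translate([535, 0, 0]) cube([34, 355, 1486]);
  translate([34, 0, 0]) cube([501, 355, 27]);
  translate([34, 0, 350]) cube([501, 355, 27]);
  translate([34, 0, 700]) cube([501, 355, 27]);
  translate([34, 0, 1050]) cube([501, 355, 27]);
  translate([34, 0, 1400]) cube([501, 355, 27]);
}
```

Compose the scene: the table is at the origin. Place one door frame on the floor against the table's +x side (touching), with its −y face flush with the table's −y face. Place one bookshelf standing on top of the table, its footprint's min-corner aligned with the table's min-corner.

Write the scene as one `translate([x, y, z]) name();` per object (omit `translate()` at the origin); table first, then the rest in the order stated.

table();
translate([880, 0, 0]) door_frame();
translate([0, 0, 704]) bookshelf();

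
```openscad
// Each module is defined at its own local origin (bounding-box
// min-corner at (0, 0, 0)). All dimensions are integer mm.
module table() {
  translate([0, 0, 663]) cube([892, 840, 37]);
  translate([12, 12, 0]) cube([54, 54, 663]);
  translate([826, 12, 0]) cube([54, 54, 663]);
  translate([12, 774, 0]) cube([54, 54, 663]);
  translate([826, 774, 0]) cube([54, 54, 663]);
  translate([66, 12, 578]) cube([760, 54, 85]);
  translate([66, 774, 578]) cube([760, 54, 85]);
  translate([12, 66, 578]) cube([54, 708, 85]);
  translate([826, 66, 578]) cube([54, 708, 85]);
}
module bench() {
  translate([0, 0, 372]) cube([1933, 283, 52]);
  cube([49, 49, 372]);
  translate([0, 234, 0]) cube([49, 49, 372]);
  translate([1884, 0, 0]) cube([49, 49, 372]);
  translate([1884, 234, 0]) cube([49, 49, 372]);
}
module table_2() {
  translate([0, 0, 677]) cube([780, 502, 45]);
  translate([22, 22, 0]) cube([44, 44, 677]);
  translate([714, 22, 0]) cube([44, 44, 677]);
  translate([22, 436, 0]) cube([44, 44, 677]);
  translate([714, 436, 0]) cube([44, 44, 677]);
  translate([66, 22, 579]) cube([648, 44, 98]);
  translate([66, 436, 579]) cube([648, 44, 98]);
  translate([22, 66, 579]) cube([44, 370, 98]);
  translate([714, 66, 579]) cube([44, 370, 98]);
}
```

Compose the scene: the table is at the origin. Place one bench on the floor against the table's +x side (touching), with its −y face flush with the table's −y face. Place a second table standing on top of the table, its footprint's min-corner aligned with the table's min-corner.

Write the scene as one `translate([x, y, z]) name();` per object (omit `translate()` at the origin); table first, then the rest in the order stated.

table();
translate([892, 0, 0]) bench();
translate([0, 0, 700]) table_2();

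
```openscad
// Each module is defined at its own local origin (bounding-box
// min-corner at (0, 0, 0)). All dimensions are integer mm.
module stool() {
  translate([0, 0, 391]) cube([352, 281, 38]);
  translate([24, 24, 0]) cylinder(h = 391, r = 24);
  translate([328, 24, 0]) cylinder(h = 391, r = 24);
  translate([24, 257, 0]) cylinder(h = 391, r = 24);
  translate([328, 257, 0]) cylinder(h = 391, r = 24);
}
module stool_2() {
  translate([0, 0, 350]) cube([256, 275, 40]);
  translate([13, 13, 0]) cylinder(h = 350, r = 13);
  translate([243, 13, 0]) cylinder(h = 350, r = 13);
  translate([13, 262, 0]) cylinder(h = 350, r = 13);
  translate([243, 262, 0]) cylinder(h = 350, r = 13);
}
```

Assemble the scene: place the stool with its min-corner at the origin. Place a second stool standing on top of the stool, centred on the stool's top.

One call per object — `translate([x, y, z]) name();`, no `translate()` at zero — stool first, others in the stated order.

stool();
translate([48, 3, 429]) stool_2();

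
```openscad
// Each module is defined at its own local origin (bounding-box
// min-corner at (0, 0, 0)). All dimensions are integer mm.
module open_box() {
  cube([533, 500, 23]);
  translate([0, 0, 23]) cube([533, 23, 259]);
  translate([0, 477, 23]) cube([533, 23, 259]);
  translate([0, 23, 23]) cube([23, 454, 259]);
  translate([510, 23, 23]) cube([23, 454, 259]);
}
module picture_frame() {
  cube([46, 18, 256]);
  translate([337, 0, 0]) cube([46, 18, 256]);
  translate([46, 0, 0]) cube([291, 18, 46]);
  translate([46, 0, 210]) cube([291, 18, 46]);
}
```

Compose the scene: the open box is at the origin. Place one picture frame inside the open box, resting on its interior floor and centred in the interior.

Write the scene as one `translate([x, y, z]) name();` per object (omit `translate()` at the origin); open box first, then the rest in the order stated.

open_box();
translate([75, 241, 23]) picture_frame();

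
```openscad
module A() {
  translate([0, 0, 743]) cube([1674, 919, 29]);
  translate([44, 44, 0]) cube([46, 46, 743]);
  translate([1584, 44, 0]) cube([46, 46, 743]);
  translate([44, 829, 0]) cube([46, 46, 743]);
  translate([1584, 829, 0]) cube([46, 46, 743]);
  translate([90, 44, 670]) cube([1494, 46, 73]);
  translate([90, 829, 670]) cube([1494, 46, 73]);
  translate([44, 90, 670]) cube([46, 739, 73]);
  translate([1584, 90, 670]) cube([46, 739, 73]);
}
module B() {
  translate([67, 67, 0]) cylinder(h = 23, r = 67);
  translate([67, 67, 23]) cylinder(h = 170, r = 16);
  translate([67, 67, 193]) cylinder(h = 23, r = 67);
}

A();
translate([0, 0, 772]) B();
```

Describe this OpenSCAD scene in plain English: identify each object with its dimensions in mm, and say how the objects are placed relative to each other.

A is a rectangular dining table. The top is 1674×919×29 mm with its upper surface at z = 772 mm. It stands on four 46×46 mm square legs, each inset 44 mm from the nearest pair of top edges, running from the floor to the underside of the top. Four apron rails, 46 mm thick and 73 mm tall, run between adjacent legs with their top edges flush with the underside of the top and their outer faces flush with the legs' outer faces.

B is a spool: two coaxial disc flanges of radius 67 mm and thickness 23 mm, joined by a core cylinder of radius 16 mm and height 170 mm. The lower flange rests on z = 0 and the three cylinders share a vertical axis.

The spool is on top of the table.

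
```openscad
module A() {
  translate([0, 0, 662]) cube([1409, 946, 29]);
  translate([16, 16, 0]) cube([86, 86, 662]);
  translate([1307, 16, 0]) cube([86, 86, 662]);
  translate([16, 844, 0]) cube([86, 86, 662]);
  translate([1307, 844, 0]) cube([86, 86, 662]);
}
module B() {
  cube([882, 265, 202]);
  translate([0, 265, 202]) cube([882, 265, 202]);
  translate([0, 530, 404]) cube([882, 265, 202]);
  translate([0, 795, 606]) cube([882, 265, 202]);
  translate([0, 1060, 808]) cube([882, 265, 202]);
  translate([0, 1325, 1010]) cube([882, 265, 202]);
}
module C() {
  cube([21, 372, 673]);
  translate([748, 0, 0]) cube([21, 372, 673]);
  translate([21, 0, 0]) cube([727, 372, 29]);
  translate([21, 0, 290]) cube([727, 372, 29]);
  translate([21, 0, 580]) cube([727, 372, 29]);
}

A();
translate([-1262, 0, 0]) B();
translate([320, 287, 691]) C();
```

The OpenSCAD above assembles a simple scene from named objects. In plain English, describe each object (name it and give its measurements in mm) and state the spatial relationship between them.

A is a rectangular dining table. The top is 1409×946×29 mm with its upper surface at z = 691 mm. It stands on four 86×86 mm square legs, each inset 16 mm from the nearest pair of top edges, running from the floor to the underside of the top.

B is a straight staircase of 6 solid steps. Each step is 882 mm wide (x), 265 mm deep (y, the going) and 202 mm tall (the rise). The first step rests on the floor; each subsequent step sits one going further in +y and one rise higher in +z, directly behind and above the previous step with no overlap.

C is an open bookshelf. Two side panels, each 21 mm thick, 372 mm deep and 673 mm tall, stand 769 mm apart (outside-to-outside). Between them sit 3 shelves, each 29 mm thick and 372 mm deep, spanning the full gap between the sides. The bottom shelf rests on the floor (its underside at z = 0) and the clear gap between one shelf's top and the next shelf's underside is 261 mm.

The staircase is on the floor beside the table on its −x side. The bookshelf is on top of the table, centred.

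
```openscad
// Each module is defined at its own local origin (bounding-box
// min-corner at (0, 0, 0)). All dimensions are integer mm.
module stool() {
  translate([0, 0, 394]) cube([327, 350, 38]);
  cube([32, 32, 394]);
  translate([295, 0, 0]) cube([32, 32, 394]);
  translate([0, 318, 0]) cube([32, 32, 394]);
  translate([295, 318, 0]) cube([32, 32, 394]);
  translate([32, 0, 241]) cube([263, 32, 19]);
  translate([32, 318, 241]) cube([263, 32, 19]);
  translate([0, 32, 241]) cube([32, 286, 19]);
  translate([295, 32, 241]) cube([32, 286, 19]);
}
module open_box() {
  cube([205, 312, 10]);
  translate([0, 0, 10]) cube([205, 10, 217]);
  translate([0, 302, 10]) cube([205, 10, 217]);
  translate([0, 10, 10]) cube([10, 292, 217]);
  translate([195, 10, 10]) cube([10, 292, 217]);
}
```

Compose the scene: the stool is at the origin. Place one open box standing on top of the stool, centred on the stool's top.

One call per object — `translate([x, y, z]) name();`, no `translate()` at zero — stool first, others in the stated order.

stool();
translate([61, 19, 432]) open_box();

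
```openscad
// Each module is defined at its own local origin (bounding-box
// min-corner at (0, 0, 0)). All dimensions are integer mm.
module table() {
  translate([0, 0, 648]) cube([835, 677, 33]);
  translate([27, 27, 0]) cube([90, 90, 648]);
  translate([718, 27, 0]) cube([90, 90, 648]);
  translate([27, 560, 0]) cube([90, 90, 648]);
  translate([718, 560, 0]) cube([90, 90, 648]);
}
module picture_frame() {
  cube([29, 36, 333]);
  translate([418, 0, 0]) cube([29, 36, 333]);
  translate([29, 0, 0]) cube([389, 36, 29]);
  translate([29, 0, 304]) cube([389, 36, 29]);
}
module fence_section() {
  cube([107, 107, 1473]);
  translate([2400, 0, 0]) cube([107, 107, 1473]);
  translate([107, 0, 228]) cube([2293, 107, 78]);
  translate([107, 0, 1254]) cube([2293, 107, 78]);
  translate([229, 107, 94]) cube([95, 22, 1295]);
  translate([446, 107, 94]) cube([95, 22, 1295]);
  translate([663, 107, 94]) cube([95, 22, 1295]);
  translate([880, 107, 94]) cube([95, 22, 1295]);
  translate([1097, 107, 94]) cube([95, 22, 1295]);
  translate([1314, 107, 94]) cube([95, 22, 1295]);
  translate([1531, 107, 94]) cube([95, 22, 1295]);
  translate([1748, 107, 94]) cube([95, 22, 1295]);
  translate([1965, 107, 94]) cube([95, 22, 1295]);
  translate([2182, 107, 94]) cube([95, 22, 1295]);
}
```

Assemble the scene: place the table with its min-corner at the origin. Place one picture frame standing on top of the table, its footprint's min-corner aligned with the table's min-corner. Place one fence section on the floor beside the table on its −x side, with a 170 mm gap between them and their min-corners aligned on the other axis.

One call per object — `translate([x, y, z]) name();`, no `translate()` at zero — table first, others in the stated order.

table();
translate([0, 0, 681]) picture_frame();
translate([-2677, 0, 0]) fence_section();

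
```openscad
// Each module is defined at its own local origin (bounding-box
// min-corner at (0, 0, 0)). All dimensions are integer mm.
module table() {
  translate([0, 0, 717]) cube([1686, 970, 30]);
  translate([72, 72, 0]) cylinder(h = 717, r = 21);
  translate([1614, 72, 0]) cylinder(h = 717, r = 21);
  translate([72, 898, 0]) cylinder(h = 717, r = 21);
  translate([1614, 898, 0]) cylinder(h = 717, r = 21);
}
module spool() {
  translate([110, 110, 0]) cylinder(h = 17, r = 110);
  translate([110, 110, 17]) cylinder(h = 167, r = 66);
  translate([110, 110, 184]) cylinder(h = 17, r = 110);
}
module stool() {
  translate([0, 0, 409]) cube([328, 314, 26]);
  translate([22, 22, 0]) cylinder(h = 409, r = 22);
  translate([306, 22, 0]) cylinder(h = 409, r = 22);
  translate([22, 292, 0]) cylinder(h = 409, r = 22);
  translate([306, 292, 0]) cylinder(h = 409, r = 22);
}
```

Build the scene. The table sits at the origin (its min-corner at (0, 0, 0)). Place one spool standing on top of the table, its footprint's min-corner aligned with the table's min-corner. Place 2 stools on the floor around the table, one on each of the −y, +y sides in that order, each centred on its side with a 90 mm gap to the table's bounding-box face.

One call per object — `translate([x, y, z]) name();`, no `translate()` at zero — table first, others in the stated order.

table();
translate([0, 0, 747]) spool();
translate([679, -404, 0]) stool();
translate([679, 1060, 0]) stool();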